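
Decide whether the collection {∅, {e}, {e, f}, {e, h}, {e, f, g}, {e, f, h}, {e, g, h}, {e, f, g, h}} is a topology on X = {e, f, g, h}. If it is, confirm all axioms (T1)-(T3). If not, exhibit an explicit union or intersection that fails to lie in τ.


τ is NOT a topology on X.

Axiom (T1): ∅ ∈ τ? Yes; X ∈ τ? Yes.
Axiom (T2/T3): check pairwise unions and intersections of members of τ.
Counterexample for (T3): {e, f, g} ∩ {e, g, h} = {e, g} ∉ τ. Therefore τ is NOT a topology.


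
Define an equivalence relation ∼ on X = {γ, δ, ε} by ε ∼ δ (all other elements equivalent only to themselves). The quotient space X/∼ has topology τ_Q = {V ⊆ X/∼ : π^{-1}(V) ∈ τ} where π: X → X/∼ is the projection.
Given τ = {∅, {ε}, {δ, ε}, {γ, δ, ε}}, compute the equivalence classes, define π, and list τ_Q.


X/∼ = {[γ], [δ=ε]}; |τ_Q| = 3.

Equivalence classes: [γ], [δ=ε].
Quotient map π: X → X/∼ sends γ ↦ [γ], δ ↦ [δ=ε], ε ↦ [δ=ε].
For each subset V ⊆ X/∼, compute π^{-1}(V) ⊆ X and check whether π^{-1}(V) ∈ τ. V is open in τ_Q iff π^{-1}(V) ∈ τ.
  V = {}: π^{-1}(V) = ∅ ∈ τ ✓.
  V = {[γ]}: π^{-1}(V) = {γ} ∉ τ ✗.
  V = {[δ=ε]}: π^{-1}(V) = {δ, ε} ∈ τ ✓.
  V = {[γ], [δ=ε]}: π^{-1}(V) = {γ, δ, ε} ∈ τ ✓.
Open sets in the quotient: τ_Q = {{}, {[δ=ε]}, {[γ], [δ=ε]}} (3 elements).


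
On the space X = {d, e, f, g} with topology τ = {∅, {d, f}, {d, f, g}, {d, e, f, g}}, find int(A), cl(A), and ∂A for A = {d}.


int(A) = ∅, cl(A) = {d, e, f, g}, ∂A = {d, e, f, g}.

Closed sets in (X, τ) are complements of opens:
  closed(X, τ) = {∅, {e}, {e, g}, {d, e, f, g}}.
int(A) = ⋃ {U ∈ τ : U ⊆ A}. Opens contained in A: ∅.
Taking the union of these: int(A) = ∅.
cl(A) = ⋂ {C closed : A ⊆ C}. Closed sets containing A: {d, e, f, g}.
Intersecting these: cl(A) = {d, e, f, g}.
∂A = cl(A) ∖ int(A) = {d, e, f, g} ∖ ∅ = {d, e, f, g}.


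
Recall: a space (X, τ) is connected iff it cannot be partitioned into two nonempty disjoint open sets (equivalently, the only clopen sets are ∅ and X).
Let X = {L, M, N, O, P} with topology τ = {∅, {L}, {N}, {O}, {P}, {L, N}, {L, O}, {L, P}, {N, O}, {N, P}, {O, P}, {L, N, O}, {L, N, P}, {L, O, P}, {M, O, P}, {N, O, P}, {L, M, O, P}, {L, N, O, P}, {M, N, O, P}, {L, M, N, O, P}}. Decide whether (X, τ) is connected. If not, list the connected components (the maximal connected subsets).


(X, τ) is disconnected; components = [{L}, {N}, {M, O, P}].

Find clopen sets (U ∈ τ with X ∖ U ∈ τ):
  U = ∅, X ∖ U = {L, M, N, O, P} — both open, so U is clopen.
  U = {L}, X ∖ U = {M, N, O, P} — both open, so U is clopen.
  U = {N}, X ∖ U = {L, M, O, P} — both open, so U is clopen.
  U = {L, N}, X ∖ U = {M, O, P} — both open, so U is clopen.
  U = {M, O, P}, X ∖ U = {L, N} — both open, so U is clopen.
  U = {L, M, O, P}, X ∖ U = {N} — both open, so U is clopen.
  U = {M, N, O, P}, X ∖ U = {L} — both open, so U is clopen.
  U = {L, M, N, O, P}, X ∖ U = ∅ — both open, so U is clopen.
Nontrivial clopen(s) exist: e.g. {N}. So (X, τ) is disconnected.
Compute connected components by grouping points that agree on all clopens:
  component: {L}
  component: {N}
  component: {M, O, P}


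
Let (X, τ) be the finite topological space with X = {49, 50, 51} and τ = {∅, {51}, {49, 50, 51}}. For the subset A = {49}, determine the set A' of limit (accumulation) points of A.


A' = {50}

For each x ∈ X, list the open sets U ∈ τ with x ∈ U, then check whether U ∩ (A ∖ {x}) ≠ ∅ for every such U.
  x = 49: open {49, 50, 51} ∋ x has {49, 50, 51} ∩ (A ∖ {49}) = ∅, so x is NOT a limit point.
  x = 50: opens ∋ x are {49, 50, 51}; each meets A ∖ {50}, so x IS a limit point.
  x = 51: open {51} ∋ x has {51} ∩ (A ∖ {51}) = ∅, so x is NOT a limit point.
Collecting: A' = {50}.


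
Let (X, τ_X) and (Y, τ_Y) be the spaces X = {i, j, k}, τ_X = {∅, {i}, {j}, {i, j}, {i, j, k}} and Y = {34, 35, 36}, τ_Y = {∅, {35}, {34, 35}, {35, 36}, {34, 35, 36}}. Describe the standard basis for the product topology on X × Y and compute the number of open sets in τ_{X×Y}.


Basis B = {∅ × ∅, {i} × {35}, {j} × {35}, {i} × {34, 35}, {i} × {35, 36}, {i, j} × {35}, {j} × {34, 35}, {j} × {35, 36}, {i} × {34, 35, 36}, {i, j, k} × {35}, {j} × {34, 35, 36}, {i, j} × {34, 35}, {i, j} × {35, 36}, {i, j} × {34, 35, 36}, {i, j, k} × {34, 35}, {i, j, k} × {35, 36}, {i, j, k} × {34, 35, 36}}; |τ_{X×Y}| = 50.

Enumerate products U × V with U ∈ τ_X, V ∈ τ_Y (deduplicated):
  ∅ × ∅ = {} (∅)
  {i} × {35} = {(i,35)}
  {j} × {35} = {(j,35)}
  {i} × {34, 35} = {(i,34), (i,35)}
  {i} × {35, 36} = {(i,35), (i,36)}
  {i, j} × {35} = {(i,35), (j,35)}
  {j} × {34, 35} = {(j,34), (j,35)}
  {j} × {35, 36} = {(j,35), (j,36)}
  {i} × {34, 35, 36} = {(i,34), (i,35), (i,36)}
  {i, j, k} × {35} = {(i,35), (j,35), (k,35)}
  {j} × {34, 35, 36} = {(j,34), (j,35), (j,36)}
  {i, j} × {34, 35} = {(i,34), (i,35), (j,34), (j,35)}
  {i, j} × {35, 36} = {(i,35), (i,36), (j,35), (j,36)}
  {i, j} × {34, 35, 36} = {(i,34), (i,35), (i,36), (j,34), (j,35), (j,36)}
  {i, j, k} × {34, 35} = {(i,34), (i,35), (j,34), (j,35), (k,34), (k,35)}
  {i, j, k} × {35, 36} = {(i,35), (i,36), (j,35), (j,36), (k,35), (k,36)}
  {i, j, k} × {34, 35, 36} = {(i,34), (i,35), (i,36), (j,34), (j,35), (j,36), (k,34), (k,35), (k,36)}
These 17 distinct sets form the basis B.
Close under arbitrary unions to get τ_{X×Y}; counting gives |τ_{X×Y}| = 50.


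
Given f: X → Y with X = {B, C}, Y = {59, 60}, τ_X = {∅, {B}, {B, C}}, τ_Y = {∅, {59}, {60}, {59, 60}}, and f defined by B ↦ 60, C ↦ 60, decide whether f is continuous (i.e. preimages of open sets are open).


f IS continuous.

Compute f^{-1}(U) for each U ∈ τ_Y:
  U = ∅: f^{-1}(U) = ∅ ∈ τ_X ✓.
  U = {59}: f^{-1}(U) = ∅ ∈ τ_X ✓.
  U = {60}: f^{-1}(U) = {B, C} ∈ τ_X ✓.
  U = {59, 60}: f^{-1}(U) = {B, C} ∈ τ_X ✓.
Every preimage lies in τ_X, so f IS continuous.


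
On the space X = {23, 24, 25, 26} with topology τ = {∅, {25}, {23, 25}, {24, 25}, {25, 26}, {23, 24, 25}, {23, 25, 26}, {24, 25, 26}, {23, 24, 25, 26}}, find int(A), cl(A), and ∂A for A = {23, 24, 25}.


int(A) = {23, 24, 25}, cl(A) = {23, 24, 25, 26}, ∂A = {26}.

Closed sets in (X, τ) are complements of opens:
  closed(X, τ) = {∅, {23}, {24}, {26}, {23, 24}, {23, 26}, {24, 26}, {23, 24, 26}, {23, 24, 25, 26}}.
int(A) = ⋃ {U ∈ τ : U ⊆ A}. Opens contained in A: ∅, {25}, {23, 25}, {24, 25}, {23, 24, 25}.
Taking the union of these: int(A) = {23, 24, 25}.
cl(A) = ⋂ {C closed : A ⊆ C}. Closed sets containing A: {23, 24, 25, 26}.
Intersecting these: cl(A) = {23, 24, 25, 26}.
∂A = cl(A) ∖ int(A) = {23, 24, 25, 26} ∖ {23, 24, 25} = {26}.


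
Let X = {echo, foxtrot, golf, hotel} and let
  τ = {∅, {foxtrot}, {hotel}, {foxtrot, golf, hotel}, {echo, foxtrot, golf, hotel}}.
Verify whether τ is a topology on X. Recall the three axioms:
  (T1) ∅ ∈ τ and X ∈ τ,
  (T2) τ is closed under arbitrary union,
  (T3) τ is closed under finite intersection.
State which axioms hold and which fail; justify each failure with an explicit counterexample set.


τ is NOT a topology on X.

Axiom (T1): ∅ ∈ τ? Yes; X ∈ τ? Yes.
Axiom (T2/T3): check pairwise unions and intersections of members of τ.
Counterexample for (T2): {foxtrot} ∪ {hotel} = {foxtrot, hotel} ∉ τ. Therefore τ is NOT a topology.


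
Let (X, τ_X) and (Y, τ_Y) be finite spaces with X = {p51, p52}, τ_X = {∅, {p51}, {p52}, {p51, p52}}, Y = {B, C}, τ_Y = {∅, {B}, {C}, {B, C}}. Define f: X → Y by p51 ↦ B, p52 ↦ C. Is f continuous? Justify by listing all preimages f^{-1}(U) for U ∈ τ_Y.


f IS continuous.

Compute f^{-1}(U) for each U ∈ τ_Y:
  U = ∅: f^{-1}(U) = ∅ ∈ τ_X ✓.
  U = {B}: f^{-1}(U) = {p51} ∈ τ_X ✓.
  U = {C}: f^{-1}(U) = {p52} ∈ τ_X ✓.
  U = {B, C}: f^{-1}(U) = {p51, p52} ∈ τ_X ✓.
Every preimage lies in τ_X, so f IS continuous.


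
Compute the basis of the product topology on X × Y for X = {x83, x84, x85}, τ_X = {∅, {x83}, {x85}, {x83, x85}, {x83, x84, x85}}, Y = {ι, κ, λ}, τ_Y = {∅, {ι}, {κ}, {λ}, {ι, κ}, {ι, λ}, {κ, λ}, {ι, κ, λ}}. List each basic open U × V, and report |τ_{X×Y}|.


Basis B = {∅ × ∅, {x83} × {ι}, {x83} × {κ}, {x83} × {λ}, {x85} × {ι}, {x85} × {κ}, {x85} × {λ}, {x83} × {ι, κ}, {x83} × {ι, λ}, {x83, x85} × {ι}, {x83} × {κ, λ}, {x83, x85} × {κ}, {x83, x85} × {λ}, {x85} × {ι, κ}, {x85} × {ι, λ}, {x85} × {κ, λ}, {x83} × {ι, κ, λ}, {x83, x84, x85} × {ι}, {x83, x84, x85} × {κ}, {x83, x84, x85} × {λ}, {x85} × {ι, κ, λ}, {x83, x85} × {ι, κ}, {x83, x85} × {ι, λ}, {x83, x85} × {κ, λ}, {x83, x85} × {ι, κ, λ}, {x83, x84, x85} × {ι, κ}, {x83, x84, x85} × {ι, λ}, {x83, x84, x85} × {κ, λ}, {x83, x84, x85} × {ι, κ, λ}}; |τ_{X×Y}| = 125.

Enumerate products U × V with U ∈ τ_X, V ∈ τ_Y (deduplicated):
  ∅ × ∅ = {} (∅)
  {x83} × {ι} = {(x83,ι)}
  {x83} × {κ} = {(x83,κ)}
  {x83} × {λ} = {(x83,λ)}
  {x85} × {ι} = {(x85,ι)}
  {x85} × {κ} = {(x85,κ)}
  {x85} × {λ} = {(x85,λ)}
  {x83} × {ι, κ} = {(x83,ι), (x83,κ)}
  {x83} × {ι, λ} = {(x83,ι), (x83,λ)}
  {x83, x85} × {ι} = {(x83,ι), (x85,ι)}
  {x83} × {κ, λ} = {(x83,κ), (x83,λ)}
  {x83, x85} × {κ} = {(x83,κ), (x85,κ)}
  {x83, x85} × {λ} = {(x83,λ), (x85,λ)}
  {x85} × {ι, κ} = {(x85,ι), (x85,κ)}
  {x85} × {ι, λ} = {(x85,ι), (x85,λ)}
  {x85} × {κ, λ} = {(x85,κ), (x85,λ)}
  {x83} × {ι, κ, λ} = {(x83,ι), (x83,κ), (x83,λ)}
  {x83, x84, x85} × {ι} = {(x83,ι), (x84,ι), (x85,ι)}
  {x83, x84, x85} × {κ} = {(x83,κ), (x84,κ), (x85,κ)}
  {x83, x84, x85} × {λ} = {(x83,λ), (x84,λ), (x85,λ)}
  {x85} × {ι, κ, λ} = {(x85,ι), (x85,κ), (x85,λ)}
  {x83, x85} × {ι, κ} = {(x83,ι), (x83,κ), (x85,ι), (x85,κ)}
  {x83, x85} × {ι, λ} = {(x83,ι), (x83,λ), (x85,ι), (x85,λ)}
  {x83, x85} × {κ, λ} = {(x83,κ), (x83,λ), (x85,κ), (x85,λ)}
  {x83, x85} × {ι, κ, λ} = {(x83,ι), (x83,κ), (x83,λ), (x85,ι), (x85,κ), (x85,λ)}
  {x83, x84, x85} × {ι, κ} = {(x83,ι), (x83,κ), (x84,ι), (x84,κ), (x85,ι), (x85,κ)}
  {x83, x84, x85} × {ι, λ} = {(x83,ι), (x83,λ), (x84,ι), (x84,λ), (x85,ι), (x85,λ)}
  {x83, x84, x85} × {κ, λ} = {(x83,κ), (x83,λ), (x84,κ), (x84,λ), (x85,κ), (x85,λ)}
  {x83, x84, x85} × {ι, κ, λ} = {(x83,ι), (x83,κ), (x83,λ), (x84,ι), (x84,κ), (x84,λ), (x85,ι), (x85,κ), (x85,λ)}
These 29 distinct sets form the basis B.
Close under arbitrary unions to get τ_{X×Y}; counting gives |τ_{X×Y}| = 125.


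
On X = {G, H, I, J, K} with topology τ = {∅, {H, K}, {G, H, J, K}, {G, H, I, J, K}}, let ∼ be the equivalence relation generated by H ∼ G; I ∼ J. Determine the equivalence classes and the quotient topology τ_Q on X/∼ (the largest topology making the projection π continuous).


X/∼ = {[G=H], [I=J], [K]}; |τ_Q| = 2.

Equivalence classes: [G=H], [I=J], [K].
Quotient map π: X → X/∼ sends G ↦ [G=H], H ↦ [G=H], I ↦ [I=J], J ↦ [I=J], K ↦ [K].
For each subset V ⊆ X/∼, compute π^{-1}(V) ⊆ X and check whether π^{-1}(V) ∈ τ. V is open in τ_Q iff π^{-1}(V) ∈ τ.
  V = {}: π^{-1}(V) = ∅ ∈ τ ✓.
  V = {[G=H]}: π^{-1}(V) = {G, H} ∉ τ ✗.
  V = {[I=J]}: π^{-1}(V) = {I, J} ∉ τ ✗.
  V = {[G=H], [I=J]}: π^{-1}(V) = {G, H, I, J} ∉ τ ✗.
  V = {[K]}: π^{-1}(V) = {K} ∉ τ ✗.
  V = {[G=H], [K]}: π^{-1}(V) = {G, H, K} ∉ τ ✗.
  V = {[I=J], [K]}: π^{-1}(V) = {I, J, K} ∉ τ ✗.
  V = {[G=H], [I=J], [K]}: π^{-1}(V) = {G, H, I, J, K} ∈ τ ✓.
Open sets in the quotient: τ_Q = {{}, {[G=H], [I=J], [K]}} (2 elements).


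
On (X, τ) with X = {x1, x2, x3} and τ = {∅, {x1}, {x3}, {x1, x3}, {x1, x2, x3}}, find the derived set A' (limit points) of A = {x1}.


A' = {x2}

For each x ∈ X, list the open sets U ∈ τ with x ∈ U, then check whether U ∩ (A ∖ {x}) ≠ ∅ for every such U.
  x = x1: open {x1} ∋ x has {x1} ∩ (A ∖ {x1}) = ∅, so x is NOT a limit point.
  x = x2: opens ∋ x are {x1, x2, x3}; each meets A ∖ {x2}, so x IS a limit point.
  x = x3: open {x3} ∋ x has {x3} ∩ (A ∖ {x3}) = ∅, so x is NOT a limit point.
Collecting: A' = {x2}.


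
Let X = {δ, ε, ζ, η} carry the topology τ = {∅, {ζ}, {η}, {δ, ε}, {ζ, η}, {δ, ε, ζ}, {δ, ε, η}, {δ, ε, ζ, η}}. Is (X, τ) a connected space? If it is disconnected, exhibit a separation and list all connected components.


(X, τ) is disconnected; components = [{ζ}, {η}, {δ, ε}].

Find clopen sets (U ∈ τ with X ∖ U ∈ τ):
  U = ∅, X ∖ U = {δ, ε, ζ, η} — both open, so U is clopen.
  U = {ζ}, X ∖ U = {δ, ε, η} — both open, so U is clopen.
  U = {η}, X ∖ U = {δ, ε, ζ} — both open, so U is clopen.
  U = {δ, ε}, X ∖ U = {ζ, η} — both open, so U is clopen.
  U = {ζ, η}, X ∖ U = {δ, ε} — both open, so U is clopen.
  U = {δ, ε, ζ}, X ∖ U = {η} — both open, so U is clopen.
  U = {δ, ε, η}, X ∖ U = {ζ} — both open, so U is clopen.
  U = {δ, ε, ζ, η}, X ∖ U = ∅ — both open, so U is clopen.
Nontrivial clopen(s) exist: e.g. {δ, ε}. So (X, τ) is disconnected.
Compute connected components by grouping points that agree on all clopens:
  component: {ζ}
  component: {η}
  component: {δ, ε}


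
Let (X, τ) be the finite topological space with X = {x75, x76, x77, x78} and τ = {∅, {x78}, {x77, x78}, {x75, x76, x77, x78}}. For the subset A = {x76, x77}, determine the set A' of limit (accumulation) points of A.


A' = {x75, x76}

For each x ∈ X, list the open sets U ∈ τ with x ∈ U, then check whether U ∩ (A ∖ {x}) ≠ ∅ for every such U.
  x = x75: opens ∋ x are {x75, x76, x77, x78}; each meets A ∖ {x75}, so x IS a limit point.
  x = x76: opens ∋ x are {x75, x76, x77, x78}; each meets A ∖ {x76}, so x IS a limit point.
  x = x77: open {x77, x78} ∋ x has {x77, x78} ∩ (A ∖ {x77}) = ∅, so x is NOT a limit point.
  x = x78: open {x78} ∋ x has {x78} ∩ (A ∖ {x78}) = ∅, so x is NOT a limit point.
Collecting: A' = {x75, x76}.


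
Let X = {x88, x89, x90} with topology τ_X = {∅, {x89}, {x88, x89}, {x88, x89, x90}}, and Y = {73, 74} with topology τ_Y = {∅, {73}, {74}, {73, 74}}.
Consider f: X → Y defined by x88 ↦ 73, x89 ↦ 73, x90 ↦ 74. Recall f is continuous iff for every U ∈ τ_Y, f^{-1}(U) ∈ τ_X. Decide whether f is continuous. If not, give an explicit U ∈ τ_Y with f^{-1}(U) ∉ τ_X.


f is NOT continuous.

Compute f^{-1}(U) for each U ∈ τ_Y:
  U = ∅: f^{-1}(U) = ∅ ∈ τ_X ✓.
  U = {73}: f^{-1}(U) = {x88, x89} ∈ τ_X ✓.
  U = {74}: f^{-1}(U) = {x90} ∉ τ_X ✗.
  U = {73, 74}: f^{-1}(U) = {x88, x89, x90} ∈ τ_X ✓.
Found U = {74} with f^{-1}(U) = {x90} not in τ_X. Therefore f is NOT continuous.


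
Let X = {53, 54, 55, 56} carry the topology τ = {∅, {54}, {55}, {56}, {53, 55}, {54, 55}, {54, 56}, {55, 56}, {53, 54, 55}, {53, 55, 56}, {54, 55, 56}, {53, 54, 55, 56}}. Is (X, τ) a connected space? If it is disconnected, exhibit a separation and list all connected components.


(X, τ) is disconnected; components = [{54}, {56}, {53, 55}].

Find clopen sets (U ∈ τ with X ∖ U ∈ τ):
  U = ∅, X ∖ U = {53, 54, 55, 56} — both open, so U is clopen.
  U = {54}, X ∖ U = {53, 55, 56} — both open, so U is clopen.
  U = {56}, X ∖ U = {53, 54, 55} — both open, so U is clopen.
  U = {53, 55}, X ∖ U = {54, 56} — both open, so U is clopen.
  U = {54, 56}, X ∖ U = {53, 55} — both open, so U is clopen.
  U = {53, 54, 55}, X ∖ U = {56} — both open, so U is clopen.
  U = {53, 55, 56}, X ∖ U = {54} — both open, so U is clopen.
  U = {53, 54, 55, 56}, X ∖ U = ∅ — both open, so U is clopen.
Nontrivial clopen(s) exist: e.g. {54}. So (X, τ) is disconnected.
Compute connected components by grouping points that agree on all clopens:
  component: {54}
  component: {56}
  component: {53, 55}


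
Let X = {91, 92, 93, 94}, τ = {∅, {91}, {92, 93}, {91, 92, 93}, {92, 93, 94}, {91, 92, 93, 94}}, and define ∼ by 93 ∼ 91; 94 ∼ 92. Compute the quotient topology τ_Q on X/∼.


X/∼ = {[91=93], [92=94]}; |τ_Q| = 2.

Equivalence classes: [91=93], [92=94].
Quotient map π: X → X/∼ sends 91 ↦ [91=93], 92 ↦ [92=94], 93 ↦ [91=93], 94 ↦ [92=94].
For each subset V ⊆ X/∼, compute π^{-1}(V) ⊆ X and check whether π^{-1}(V) ∈ τ. V is open in τ_Q iff π^{-1}(V) ∈ τ.
  V = {}: π^{-1}(V) = ∅ ∈ τ ✓.
  V = {[91=93]}: π^{-1}(V) = {91, 93} ∉ τ ✗.
  V = {[92=94]}: π^{-1}(V) = {92, 94} ∉ τ ✗.
  V = {[91=93], [92=94]}: π^{-1}(V) = {91, 92, 93, 94} ∈ τ ✓.
Open sets in the quotient: τ_Q = {{}, {[91=93], [92=94]}} (2 elements).


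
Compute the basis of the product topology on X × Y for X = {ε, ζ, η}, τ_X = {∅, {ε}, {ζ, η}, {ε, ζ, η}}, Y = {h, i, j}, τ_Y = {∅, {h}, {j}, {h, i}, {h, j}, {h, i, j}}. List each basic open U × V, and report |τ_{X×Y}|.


Basis B = {∅ × ∅, {ε} × {h}, {ε} × {j}, {ε} × {h, i}, {ε} × {h, j}, {ζ, η} × {h}, {ζ, η} × {j}, {ε} × {h, i, j}, {ε, ζ, η} × {h}, {ε, ζ, η} × {j}, {ζ, η} × {h, i}, {ζ, η} × {h, j}, {ε, ζ, η} × {h, i}, {ε, ζ, η} × {h, j}, {ζ, η} × {h, i, j}, {ε, ζ, η} × {h, i, j}}; |τ_{X×Y}| = 36.

Enumerate products U × V with U ∈ τ_X, V ∈ τ_Y (deduplicated):
  ∅ × ∅ = {} (∅)
  {ε} × {h} = {(ε,h)}
  {ε} × {j} = {(ε,j)}
  {ε} × {h, i} = {(ε,h), (ε,i)}
  {ε} × {h, j} = {(ε,h), (ε,j)}
  {ζ, η} × {h} = {(ζ,h), (η,h)}
  {ζ, η} × {j} = {(ζ,j), (η,j)}
  {ε} × {h, i, j} = {(ε,h), (ε,i), (ε,j)}
  {ε, ζ, η} × {h} = {(ε,h), (ζ,h), (η,h)}
  {ε, ζ, η} × {j} = {(ε,j), (ζ,j), (η,j)}
  {ζ, η} × {h, i} = {(ζ,h), (ζ,i), (η,h), (η,i)}
  {ζ, η} × {h, j} = {(ζ,h), (ζ,j), (η,h), (η,j)}
  {ε, ζ, η} × {h, i} = {(ε,h), (ε,i), (ζ,h), (ζ,i), (η,h), (η,i)}
  {ε, ζ, η} × {h, j} = {(ε,h), (ε,j), (ζ,h), (ζ,j), (η,h), (η,j)}
  {ζ, η} × {h, i, j} = {(ζ,h), (ζ,i), (ζ,j), (η,h), (η,i), (η,j)}
  {ε, ζ, η} × {h, i, j} = {(ε,h), (ε,i), (ε,j), (ζ,h), (ζ,i), (ζ,j), (η,h), (η,i), (η,j)}
These 16 distinct sets form the basis B.
Close under arbitrary unions to get τ_{X×Y}; counting gives |τ_{X×Y}| = 36.


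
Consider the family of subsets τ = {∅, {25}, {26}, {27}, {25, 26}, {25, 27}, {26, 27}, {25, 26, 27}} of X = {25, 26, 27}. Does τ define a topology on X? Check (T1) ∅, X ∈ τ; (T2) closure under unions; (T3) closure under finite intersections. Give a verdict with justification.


τ IS a topology on X.

Axiom (T1): ∅ ∈ τ? Yes; X ∈ τ? Yes.
Axiom (T2/T3): check pairwise unions and intersections of members of τ.
All pairwise intersections and unions checked — each lies in τ. Therefore τ satisfies (T1), (T2), (T3): it IS a topology on X.


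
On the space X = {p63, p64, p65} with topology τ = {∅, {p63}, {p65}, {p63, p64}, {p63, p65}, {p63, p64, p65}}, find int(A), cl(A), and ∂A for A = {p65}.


int(A) = {p65}, cl(A) = {p65}, ∂A = ∅.

Closed sets in (X, τ) are complements of opens:
  closed(X, τ) = {∅, {p64}, {p65}, {p63, p64}, {p64, p65}, {p63, p64, p65}}.
int(A) = ⋃ {U ∈ τ : U ⊆ A}. Opens contained in A: ∅, {p65}.
Taking the union of these: int(A) = {p65}.
cl(A) = ⋂ {C closed : A ⊆ C}. Closed sets containing A: {p65}, {p64, p65}, {p63, p64, p65}.
Intersecting these: cl(A) = {p65}.
∂A = cl(A) ∖ int(A) = {p65} ∖ {p65} = ∅.


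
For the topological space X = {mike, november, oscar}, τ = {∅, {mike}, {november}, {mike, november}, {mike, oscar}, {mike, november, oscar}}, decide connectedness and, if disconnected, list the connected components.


(X, τ) is disconnected; components = [{november}, {mike, oscar}].

Find clopen sets (U ∈ τ with X ∖ U ∈ τ):
  U = ∅, X ∖ U = {mike, november, oscar} — both open, so U is clopen.
  U = {november}, X ∖ U = {mike, oscar} — both open, so U is clopen.
  U = {mike, oscar}, X ∖ U = {november} — both open, so U is clopen.
  U = {mike, november, oscar}, X ∖ U = ∅ — both open, so U is clopen.
Nontrivial clopen(s) exist: e.g. {mike, oscar}. So (X, τ) is disconnected.
Compute connected components by grouping points that agree on all clopens:
  component: {november}
  component: {mike, oscar}


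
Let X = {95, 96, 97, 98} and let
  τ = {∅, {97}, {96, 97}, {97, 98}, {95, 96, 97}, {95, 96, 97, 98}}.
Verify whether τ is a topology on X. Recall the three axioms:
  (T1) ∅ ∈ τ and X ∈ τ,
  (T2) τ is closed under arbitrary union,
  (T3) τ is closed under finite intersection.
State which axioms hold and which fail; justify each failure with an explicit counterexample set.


τ is NOT a topology on X.

Axiom (T1): ∅ ∈ τ? Yes; X ∈ τ? Yes.
Axiom (T2/T3): check pairwise unions and intersections of members of τ.
Counterexample for (T2): {96, 97} ∪ {97, 98} = {96, 97, 98} ∉ τ. Therefore τ is NOT a topology.


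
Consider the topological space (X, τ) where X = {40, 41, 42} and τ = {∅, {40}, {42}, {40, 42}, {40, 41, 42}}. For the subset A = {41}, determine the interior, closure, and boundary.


int(A) = ∅, cl(A) = {41}, ∂A = {41}.

Closed sets in (X, τ) are complements of opens:
  closed(X, τ) = {∅, {41}, {40, 41}, {41, 42}, {40, 41, 42}}.
int(A) = ⋃ {U ∈ τ : U ⊆ A}. Opens contained in A: ∅.
Taking the union of these: int(A) = ∅.
cl(A) = ⋂ {C closed : A ⊆ C}. Closed sets containing A: {41}, {40, 41}, {41, 42}, {40, 41, 42}.
Intersecting these: cl(A) = {41}.
∂A = cl(A) ∖ int(A) = {41} ∖ ∅ = {41}.


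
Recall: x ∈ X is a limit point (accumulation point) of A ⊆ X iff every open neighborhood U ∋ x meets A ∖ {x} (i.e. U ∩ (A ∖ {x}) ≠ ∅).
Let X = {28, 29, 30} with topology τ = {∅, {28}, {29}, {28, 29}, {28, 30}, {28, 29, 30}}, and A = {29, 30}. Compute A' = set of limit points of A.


A' = ∅

For each x ∈ X, list the open sets U ∈ τ with x ∈ U, then check whether U ∩ (A ∖ {x}) ≠ ∅ for every such U.
  x = 28: open {28} ∋ x has {28} ∩ (A ∖ {28}) = ∅, so x is NOT a limit point.
  x = 29: open {29} ∋ x has {29} ∩ (A ∖ {29}) = ∅, so x is NOT a limit point.
  x = 30: open {28, 30} ∋ x has {28, 30} ∩ (A ∖ {30}) = ∅, so x is NOT a limit point.
Collecting: A' = ∅.


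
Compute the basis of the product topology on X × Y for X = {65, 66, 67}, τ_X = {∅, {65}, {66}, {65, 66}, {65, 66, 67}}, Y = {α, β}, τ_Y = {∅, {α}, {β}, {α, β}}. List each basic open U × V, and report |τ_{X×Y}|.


Basis B = {∅ × ∅, {65} × {α}, {65} × {β}, {66} × {α}, {66} × {β}, {65} × {α, β}, {65, 66} × {α}, {65, 66} × {β}, {66} × {α, β}, {65, 66, 67} × {α}, {65, 66, 67} × {β}, {65, 66} × {α, β}, {65, 66, 67} × {α, β}}; |τ_{X×Y}| = 25.

Enumerate products U × V with U ∈ τ_X, V ∈ τ_Y (deduplicated):
  ∅ × ∅ = {} (∅)
  {65} × {α} = {(65,α)}
  {65} × {β} = {(65,β)}
  {66} × {α} = {(66,α)}
  {66} × {β} = {(66,β)}
  {65} × {α, β} = {(65,α), (65,β)}
  {65, 66} × {α} = {(65,α), (66,α)}
  {65, 66} × {β} = {(65,β), (66,β)}
  {66} × {α, β} = {(66,α), (66,β)}
  {65, 66, 67} × {α} = {(65,α), (66,α), (67,α)}
  {65, 66, 67} × {β} = {(65,β), (66,β), (67,β)}
  {65, 66} × {α, β} = {(65,α), (65,β), (66,α), (66,β)}
  {65, 66, 67} × {α, β} = {(65,α), (65,β), (66,α), (66,β), (67,α), (67,β)}
These 13 distinct sets form the basis B.
Close under arbitrary unions to get τ_{X×Y}; counting gives |τ_{X×Y}| = 25.


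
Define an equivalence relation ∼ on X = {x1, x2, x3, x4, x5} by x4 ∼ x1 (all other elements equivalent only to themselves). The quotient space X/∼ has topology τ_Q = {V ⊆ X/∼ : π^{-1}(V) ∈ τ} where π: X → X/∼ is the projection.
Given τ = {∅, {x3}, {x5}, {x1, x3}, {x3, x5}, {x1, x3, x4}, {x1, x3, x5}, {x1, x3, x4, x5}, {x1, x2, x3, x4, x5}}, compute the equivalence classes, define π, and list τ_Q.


X/∼ = {[x1=x4], [x2], [x3], [x5]}; |τ_Q| = 7.

Equivalence classes: [x1=x4], [x2], [x3], [x5].
Quotient map π: X → X/∼ sends x1 ↦ [x1=x4], x2 ↦ [x2], x3 ↦ [x3], x4 ↦ [x1=x4], x5 ↦ [x5].
For each subset V ⊆ X/∼, compute π^{-1}(V) ⊆ X and check whether π^{-1}(V) ∈ τ. V is open in τ_Q iff π^{-1}(V) ∈ τ.
  V = {}: π^{-1}(V) = ∅ ∈ τ ✓.
  V = {[x1=x4]}: π^{-1}(V) = {x1, x4} ∉ τ ✗.
  V = {[x2]}: π^{-1}(V) = {x2} ∉ τ ✗.
  V = {[x1=x4], [x2]}: π^{-1}(V) = {x1, x2, x4} ∉ τ ✗.
  V = {[x3]}: π^{-1}(V) = {x3} ∈ τ ✓.
  V = {[x1=x4], [x3]}: π^{-1}(V) = {x1, x3, x4} ∈ τ ✓.
  V = {[x2], [x3]}: π^{-1}(V) = {x2, x3} ∉ τ ✗.
  V = {[x1=x4], [x2], [x3]}: π^{-1}(V) = {x1, x2, x3, x4} ∉ τ ✗.
  V = {[x5]}: π^{-1}(V) = {x5} ∈ τ ✓.
  V = {[x1=x4], [x5]}: π^{-1}(V) = {x1, x4, x5} ∉ τ ✗.
  V = {[x2], [x5]}: π^{-1}(V) = {x2, x5} ∉ τ ✗.
  V = {[x1=x4], [x2], [x5]}: π^{-1}(V) = {x1, x2, x4, x5} ∉ τ ✗.
  V = {[x3], [x5]}: π^{-1}(V) = {x3, x5} ∈ τ ✓.
  V = {[x1=x4], [x3], [x5]}: π^{-1}(V) = {x1, x3, x4, x5} ∈ τ ✓.
  V = {[x2], [x3], [x5]}: π^{-1}(V) = {x2, x3, x5} ∉ τ ✗.
  V = {[x1=x4], [x2], [x3], [x5]}: π^{-1}(V) = {x1, x2, x3, x4, x5} ∈ τ ✓.
Open sets in the quotient: τ_Q = {{}, {[x3]}, {[x1=x4], [x3]}, {[x5]}, {[x3], [x5]}, {[x1=x4], [x3], [x5]}, {[x1=x4], [x2], [x3], [x5]}} (7 elements).


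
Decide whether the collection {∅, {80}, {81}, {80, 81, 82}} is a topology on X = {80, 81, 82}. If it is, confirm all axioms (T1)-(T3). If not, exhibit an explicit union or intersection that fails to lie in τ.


τ is NOT a topology on X.

Axiom (T1): ∅ ∈ τ? Yes; X ∈ τ? Yes.
Axiom (T2/T3): check pairwise unions and intersections of members of τ.
Counterexample for (T2): {80} ∪ {81} = {80, 81} ∉ τ. Therefore τ is NOT a topology.


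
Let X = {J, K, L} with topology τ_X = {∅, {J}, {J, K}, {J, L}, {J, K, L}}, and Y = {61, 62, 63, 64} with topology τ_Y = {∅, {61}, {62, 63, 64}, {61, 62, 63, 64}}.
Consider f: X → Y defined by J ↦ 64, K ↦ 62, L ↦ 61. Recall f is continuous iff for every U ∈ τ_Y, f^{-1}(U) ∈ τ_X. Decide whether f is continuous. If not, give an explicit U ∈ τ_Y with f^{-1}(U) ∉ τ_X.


f is NOT continuous.

Compute f^{-1}(U) for each U ∈ τ_Y:
  U = ∅: f^{-1}(U) = ∅ ∈ τ_X ✓.
  U = {61}: f^{-1}(U) = {L} ∉ τ_X ✗.
  U = {62, 63, 64}: f^{-1}(U) = {J, K} ∈ τ_X ✓.
  U = {61, 62, 63, 64}: f^{-1}(U) = {J, K, L} ∈ τ_X ✓.
Found U = {61} with f^{-1}(U) = {L} not in τ_X. Therefore f is NOT continuous.


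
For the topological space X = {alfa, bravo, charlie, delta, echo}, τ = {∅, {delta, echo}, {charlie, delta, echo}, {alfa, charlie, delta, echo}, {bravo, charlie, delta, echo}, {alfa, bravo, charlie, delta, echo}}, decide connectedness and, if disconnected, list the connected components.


(X, τ) is connected.

Find clopen sets (U ∈ τ with X ∖ U ∈ τ):
  U = ∅, X ∖ U = {alfa, bravo, charlie, delta, echo} — both open, so U is clopen.
  U = {alfa, bravo, charlie, delta, echo}, X ∖ U = ∅ — both open, so U is clopen.
Only trivial clopens (∅ and X) exist, so (X, τ) is connected.
Compute connected components by grouping points that agree on all clopens:
  component: {alfa, bravo, charlie, delta, echo}


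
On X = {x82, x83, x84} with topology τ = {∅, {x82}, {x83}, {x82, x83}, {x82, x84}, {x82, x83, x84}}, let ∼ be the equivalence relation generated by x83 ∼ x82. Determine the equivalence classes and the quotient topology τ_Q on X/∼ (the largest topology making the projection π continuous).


X/∼ = {[x82=x83], [x84]}; |τ_Q| = 3.

Equivalence classes: [x82=x83], [x84].
Quotient map π: X → X/∼ sends x82 ↦ [x82=x83], x83 ↦ [x82=x83], x84 ↦ [x84].
For each subset V ⊆ X/∼, compute π^{-1}(V) ⊆ X and check whether π^{-1}(V) ∈ τ. V is open in τ_Q iff π^{-1}(V) ∈ τ.
  V = {}: π^{-1}(V) = ∅ ∈ τ ✓.
  V = {[x82=x83]}: π^{-1}(V) = {x82, x83} ∈ τ ✓.
  V = {[x84]}: π^{-1}(V) = {x84} ∉ τ ✗.
  V = {[x82=x83], [x84]}: π^{-1}(V) = {x82, x83, x84} ∈ τ ✓.
Open sets in the quotient: τ_Q = {{}, {[x82=x83]}, {[x82=x83], [x84]}} (3 elements).


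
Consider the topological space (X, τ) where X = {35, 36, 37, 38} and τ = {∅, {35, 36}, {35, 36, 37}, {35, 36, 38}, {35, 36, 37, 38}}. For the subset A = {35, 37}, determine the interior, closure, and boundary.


int(A) = ∅, cl(A) = {35, 36, 37, 38}, ∂A = {35, 36, 37, 38}.

Closed sets in (X, τ) are complements of opens:
  closed(X, τ) = {∅, {37}, {38}, {37, 38}, {35, 36, 37, 38}}.
int(A) = ⋃ {U ∈ τ : U ⊆ A}. Opens contained in A: ∅.
Taking the union of these: int(A) = ∅.
cl(A) = ⋂ {C closed : A ⊆ C}. Closed sets containing A: {35, 36, 37, 38}.
Intersecting these: cl(A) = {35, 36, 37, 38}.
∂A = cl(A) ∖ int(A) = {35, 36, 37, 38} ∖ ∅ = {35, 36, 37, 38}.


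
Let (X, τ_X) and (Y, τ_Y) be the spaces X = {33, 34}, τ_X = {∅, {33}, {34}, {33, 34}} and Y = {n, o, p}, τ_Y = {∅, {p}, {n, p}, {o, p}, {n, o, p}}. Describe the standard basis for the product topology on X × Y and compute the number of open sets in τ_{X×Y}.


Basis B = {∅ × ∅, {33} × {p}, {34} × {p}, {33} × {n, p}, {33} × {o, p}, {33, 34} × {p}, {34} × {n, p}, {34} × {o, p}, {33} × {n, o, p}, {34} × {n, o, p}, {33, 34} × {n, p}, {33, 34} × {o, p}, {33, 34} × {n, o, p}}; |τ_{X×Y}| = 25.

Enumerate products U × V with U ∈ τ_X, V ∈ τ_Y (deduplicated):
  ∅ × ∅ = {} (∅)
  {33} × {p} = {(33,p)}
  {34} × {p} = {(34,p)}
  {33} × {n, p} = {(33,n), (33,p)}
  {33} × {o, p} = {(33,o), (33,p)}
  {33, 34} × {p} = {(33,p), (34,p)}
  {34} × {n, p} = {(34,n), (34,p)}
  {34} × {o, p} = {(34,o), (34,p)}
  {33} × {n, o, p} = {(33,n), (33,o), (33,p)}
  {34} × {n, o, p} = {(34,n), (34,o), (34,p)}
  {33, 34} × {n, p} = {(33,n), (33,p), (34,n), (34,p)}
  {33, 34} × {o, p} = {(33,o), (33,p), (34,o), (34,p)}
  {33, 34} × {n, o, p} = {(33,n), (33,o), (33,p), (34,n), (34,o), (34,p)}
These 13 distinct sets form the basis B.
Close under arbitrary unions to get τ_{X×Y}; counting gives |τ_{X×Y}| = 25.


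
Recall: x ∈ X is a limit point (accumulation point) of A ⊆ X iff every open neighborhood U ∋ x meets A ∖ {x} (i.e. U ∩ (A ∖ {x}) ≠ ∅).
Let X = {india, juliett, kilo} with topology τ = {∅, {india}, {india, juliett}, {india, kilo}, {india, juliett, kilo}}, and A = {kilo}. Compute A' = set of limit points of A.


A' = ∅

For each x ∈ X, list the open sets U ∈ τ with x ∈ U, then check whether U ∩ (A ∖ {x}) ≠ ∅ for every such U.
  x = india: open {india} ∋ x has {india} ∩ (A ∖ {india}) = ∅, so x is NOT a limit point.
  x = juliett: open {india, juliett} ∋ x has {india, juliett} ∩ (A ∖ {juliett}) = ∅, so x is NOT a limit point.
  x = kilo: open {india, kilo} ∋ x has {india, kilo} ∩ (A ∖ {kilo}) = ∅, so x is NOT a limit point.
Collecting: A' = ∅.


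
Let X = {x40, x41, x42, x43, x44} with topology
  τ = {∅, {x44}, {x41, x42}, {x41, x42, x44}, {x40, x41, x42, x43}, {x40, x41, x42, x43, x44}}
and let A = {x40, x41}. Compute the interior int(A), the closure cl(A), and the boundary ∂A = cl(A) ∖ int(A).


int(A) = ∅, cl(A) = {x40, x41, x42, x43}, ∂A = {x40, x41, x42, x43}.

Closed sets in (X, τ) are complements of opens:
  closed(X, τ) = {∅, {x44}, {x40, x43}, {x40, x43, x44}, {x40, x41, x42, x43}, {x40, x41, x42, x43, x44}}.
int(A) = ⋃ {U ∈ τ : U ⊆ A}. Opens contained in A: ∅.
Taking the union of these: int(A) = ∅.
cl(A) = ⋂ {C closed : A ⊆ C}. Closed sets containing A: {x40, x41, x42, x43}, {x40, x41, x42, x43, x44}.
Intersecting these: cl(A) = {x40, x41, x42, x43}.
∂A = cl(A) ∖ int(A) = {x40, x41, x42, x43} ∖ ∅ = {x40, x41, x42, x43}.


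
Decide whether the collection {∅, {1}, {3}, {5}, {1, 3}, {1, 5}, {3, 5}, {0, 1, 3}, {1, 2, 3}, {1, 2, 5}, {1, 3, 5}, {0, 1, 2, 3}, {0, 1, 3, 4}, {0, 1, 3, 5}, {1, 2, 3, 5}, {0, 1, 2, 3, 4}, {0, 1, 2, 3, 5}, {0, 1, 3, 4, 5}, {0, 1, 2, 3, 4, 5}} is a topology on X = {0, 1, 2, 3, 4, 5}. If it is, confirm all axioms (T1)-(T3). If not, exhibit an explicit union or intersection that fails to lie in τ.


τ is NOT a topology on X.

Axiom (T1): ∅ ∈ τ? Yes; X ∈ τ? Yes.
Axiom (T2/T3): check pairwise unions and intersections of members of τ.
Counterexample for (T3): {1, 2, 3} ∩ {1, 2, 5} = {1, 2} ∉ τ. Therefore τ is NOT a topology.


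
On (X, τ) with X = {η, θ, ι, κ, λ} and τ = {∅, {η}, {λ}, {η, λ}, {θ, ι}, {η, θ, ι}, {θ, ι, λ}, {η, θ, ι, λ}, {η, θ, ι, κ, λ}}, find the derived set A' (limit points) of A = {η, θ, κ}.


A' = {ι, κ}

For each x ∈ X, list the open sets U ∈ τ with x ∈ U, then check whether U ∩ (A ∖ {x}) ≠ ∅ for every such U.
  x = η: open {η} ∋ x has {η} ∩ (A ∖ {η}) = ∅, so x is NOT a limit point.
  x = θ: open {θ, ι} ∋ x has {θ, ι} ∩ (A ∖ {θ}) = ∅, so x is NOT a limit point.
  x = ι: opens ∋ x are {θ, ι}, {η, θ, ι}, {θ, ι, λ}, {η, θ, ι, λ}, {η, θ, ι, κ, λ}; each meets A ∖ {ι}, so x IS a limit point.
  x = κ: opens ∋ x are {η, θ, ι, κ, λ}; each meets A ∖ {κ}, so x IS a limit point.
  x = λ: open {λ} ∋ x has {λ} ∩ (A ∖ {λ}) = ∅, so x is NOT a limit point.
Collecting: A' = {ι, κ}.


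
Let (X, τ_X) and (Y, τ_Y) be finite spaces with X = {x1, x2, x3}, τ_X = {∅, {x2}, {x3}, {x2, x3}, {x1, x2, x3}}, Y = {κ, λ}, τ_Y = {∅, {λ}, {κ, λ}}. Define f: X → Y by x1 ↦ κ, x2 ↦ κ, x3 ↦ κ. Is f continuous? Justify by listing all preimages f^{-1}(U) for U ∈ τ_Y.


f IS continuous.

Compute f^{-1}(U) for each U ∈ τ_Y:
  U = ∅: f^{-1}(U) = ∅ ∈ τ_X ✓.
  U = {λ}: f^{-1}(U) = ∅ ∈ τ_X ✓.
  U = {κ, λ}: f^{-1}(U) = {x1, x2, x3} ∈ τ_X ✓.
Every preimage lies in τ_X, so f IS continuous.


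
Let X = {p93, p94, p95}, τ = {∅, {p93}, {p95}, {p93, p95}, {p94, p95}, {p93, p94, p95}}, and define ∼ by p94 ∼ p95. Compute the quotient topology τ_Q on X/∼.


X/∼ = {[p93], [p94=p95]}; |τ_Q| = 4.

Equivalence classes: [p93], [p94=p95].
Quotient map π: X → X/∼ sends p93 ↦ [p93], p94 ↦ [p94=p95], p95 ↦ [p94=p95].
For each subset V ⊆ X/∼, compute π^{-1}(V) ⊆ X and check whether π^{-1}(V) ∈ τ. V is open in τ_Q iff π^{-1}(V) ∈ τ.
  V = {}: π^{-1}(V) = ∅ ∈ τ ✓.
  V = {[p93]}: π^{-1}(V) = {p93} ∈ τ ✓.
  V = {[p94=p95]}: π^{-1}(V) = {p94, p95} ∈ τ ✓.
  V = {[p93], [p94=p95]}: π^{-1}(V) = {p93, p94, p95} ∈ τ ✓.
Open sets in the quotient: τ_Q = {{}, {[p93]}, {[p94=p95]}, {[p93], [p94=p95]}} (4 elements).


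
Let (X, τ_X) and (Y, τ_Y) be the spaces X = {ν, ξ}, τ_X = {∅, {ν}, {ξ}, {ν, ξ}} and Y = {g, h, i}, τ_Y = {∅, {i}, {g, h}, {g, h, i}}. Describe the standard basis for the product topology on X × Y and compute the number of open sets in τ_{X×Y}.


Basis B = {∅ × ∅, {ν} × {i}, {ξ} × {i}, {ν} × {g, h}, {ν, ξ} × {i}, {ξ} × {g, h}, {ν} × {g, h, i}, {ξ} × {g, h, i}, {ν, ξ} × {g, h}, {ν, ξ} × {g, h, i}}; |τ_{X×Y}| = 16.

Enumerate products U × V with U ∈ τ_X, V ∈ τ_Y (deduplicated):
  ∅ × ∅ = {} (∅)
  {ν} × {i} = {(ν,i)}
  {ξ} × {i} = {(ξ,i)}
  {ν} × {g, h} = {(ν,g), (ν,h)}
  {ν, ξ} × {i} = {(ν,i), (ξ,i)}
  {ξ} × {g, h} = {(ξ,g), (ξ,h)}
  {ν} × {g, h, i} = {(ν,g), (ν,h), (ν,i)}
  {ξ} × {g, h, i} = {(ξ,g), (ξ,h), (ξ,i)}
  {ν, ξ} × {g, h} = {(ν,g), (ν,h), (ξ,g), (ξ,h)}
  {ν, ξ} × {g, h, i} = {(ν,g), (ν,h), (ν,i), (ξ,g), (ξ,h), (ξ,i)}
These 10 distinct sets form the basis B.
Close under arbitrary unions to get τ_{X×Y}; counting gives |τ_{X×Y}| = 16.


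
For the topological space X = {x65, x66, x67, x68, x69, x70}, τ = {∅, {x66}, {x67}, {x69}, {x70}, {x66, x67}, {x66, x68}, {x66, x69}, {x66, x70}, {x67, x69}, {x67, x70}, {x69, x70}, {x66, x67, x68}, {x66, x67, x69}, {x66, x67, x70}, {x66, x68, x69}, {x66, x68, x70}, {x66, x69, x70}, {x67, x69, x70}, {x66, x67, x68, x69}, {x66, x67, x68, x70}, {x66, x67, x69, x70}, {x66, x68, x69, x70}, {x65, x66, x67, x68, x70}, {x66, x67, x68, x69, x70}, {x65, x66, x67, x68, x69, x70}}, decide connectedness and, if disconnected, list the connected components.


(X, τ) is disconnected; components = [{x69}, {x65, x66, x67, x68, x70}].

Find clopen sets (U ∈ τ with X ∖ U ∈ τ):
  U = ∅, X ∖ U = {x65, x66, x67, x68, x69, x70} — both open, so U is clopen.
  U = {x69}, X ∖ U = {x65, x66, x67, x68, x70} — both open, so U is clopen.
  U = {x65, x66, x67, x68, x70}, X ∖ U = {x69} — both open, so U is clopen.
  U = {x65, x66, x67, x68, x69, x70}, X ∖ U = ∅ — both open, so U is clopen.
Nontrivial clopen(s) exist: e.g. {x69}. So (X, τ) is disconnected.
Compute connected components by grouping points that agree on all clopens:
  component: {x69}
  component: {x65, x66, x67, x68, x70}


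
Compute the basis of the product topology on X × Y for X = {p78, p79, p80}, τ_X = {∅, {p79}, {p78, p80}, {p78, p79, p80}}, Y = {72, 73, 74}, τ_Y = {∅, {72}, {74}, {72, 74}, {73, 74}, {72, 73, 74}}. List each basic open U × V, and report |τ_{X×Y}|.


Basis B = {∅ × ∅, {p79} × {72}, {p79} × {74}, {p78, p80} × {72}, {p78, p80} × {74}, {p79} × {72, 74}, {p79} × {73, 74}, {p78, p79, p80} × {72}, {p78, p79, p80} × {74}, {p79} × {72, 73, 74}, {p78, p80} × {72, 74}, {p78, p80} × {73, 74}, {p78, p80} × {72, 73, 74}, {p78, p79, p80} × {72, 74}, {p78, p79, p80} × {73, 74}, {p78, p79, p80} × {72, 73, 74}}; |τ_{X×Y}| = 36.

Enumerate products U × V with U ∈ τ_X, V ∈ τ_Y (deduplicated):
  ∅ × ∅ = {} (∅)
  {p79} × {72} = {(p79,72)}
  {p79} × {74} = {(p79,74)}
  {p78, p80} × {72} = {(p78,72), (p80,72)}
  {p78, p80} × {74} = {(p78,74), (p80,74)}
  {p79} × {72, 74} = {(p79,72), (p79,74)}
  {p79} × {73, 74} = {(p79,73), (p79,74)}
  {p78, p79, p80} × {72} = {(p78,72), (p79,72), (p80,72)}
  {p78, p79, p80} × {74} = {(p78,74), (p79,74), (p80,74)}
  {p79} × {72, 73, 74} = {(p79,72), (p79,73), (p79,74)}
  {p78, p80} × {72, 74} = {(p78,72), (p78,74), (p80,72), (p80,74)}
  {p78, p80} × {73, 74} = {(p78,73), (p78,74), (p80,73), (p80,74)}
  {p78, p80} × {72, 73, 74} = {(p78,72), (p78,73), (p78,74), (p80,72), (p80,73), (p80,74)}
  {p78, p79, p80} × {72, 74} = {(p78,72), (p78,74), (p79,72), (p79,74), (p80,72), (p80,74)}
  {p78, p79, p80} × {73, 74} = {(p78,73), (p78,74), (p79,73), (p79,74), (p80,73), (p80,74)}
  {p78, p79, p80} × {72, 73, 74} = {(p78,72), (p78,73), (p78,74), (p79,72), (p79,73), (p79,74), (p80,72), (p80,73), (p80,74)}
These 16 distinct sets form the basis B.
Close under arbitrary unions to get τ_{X×Y}; counting gives |τ_{X×Y}| = 36.


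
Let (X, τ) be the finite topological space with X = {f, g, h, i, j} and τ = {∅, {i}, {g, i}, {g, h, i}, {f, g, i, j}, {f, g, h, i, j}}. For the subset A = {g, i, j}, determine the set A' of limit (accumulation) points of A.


A' = {f, g, h, j}

For each x ∈ X, list the open sets U ∈ τ with x ∈ U, then check whether U ∩ (A ∖ {x}) ≠ ∅ for every such U.
  x = f: opens ∋ x are {f, g, i, j}, {f, g, h, i, j}; each meets A ∖ {f}, so x IS a limit point.
  x = g: opens ∋ x are {g, i}, {g, h, i}, {f, g, i, j}, {f, g, h, i, j}; each meets A ∖ {g}, so x IS a limit point.
  x = h: opens ∋ x are {g, h, i}, {f, g, h, i, j}; each meets A ∖ {h}, so x IS a limit point.
  x = i: open {i} ∋ x has {i} ∩ (A ∖ {i}) = ∅, so x is NOT a limit point.
  x = j: opens ∋ x are {f, g, i, j}, {f, g, h, i, j}; each meets A ∖ {j}, so x IS a limit point.
Collecting: A' = {f, g, h, j}.


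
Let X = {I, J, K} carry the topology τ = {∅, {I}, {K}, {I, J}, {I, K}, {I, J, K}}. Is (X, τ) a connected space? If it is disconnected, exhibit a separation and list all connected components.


(X, τ) is disconnected; components = [{K}, {I, J}].

Find clopen sets (U ∈ τ with X ∖ U ∈ τ):
  U = ∅, X ∖ U = {I, J, K} — both open, so U is clopen.
  U = {K}, X ∖ U = {I, J} — both open, so U is clopen.
  U = {I, J}, X ∖ U = {K} — both open, so U is clopen.
  U = {I, J, K}, X ∖ U = ∅ — both open, so U is clopen.
Nontrivial clopen(s) exist: e.g. {I, J}. So (X, τ) is disconnected.
Compute connected components by grouping points that agree on all clopens:
  component: {K}
  component: {I, J}
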